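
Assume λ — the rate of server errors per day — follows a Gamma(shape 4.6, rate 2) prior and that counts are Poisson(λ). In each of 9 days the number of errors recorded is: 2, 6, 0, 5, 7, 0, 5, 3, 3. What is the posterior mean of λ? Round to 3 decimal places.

Posterior mean ≈ 3.236

Total count ∑xᵢ = 31 over n = 9 days.
Gamma is conjugate to the Poisson likelihood: posterior is Gamma(shape = 4.6+31 = 35.6, rate = 2+9 = 11).
E[λ | data] = 35.6/11 = 3.236.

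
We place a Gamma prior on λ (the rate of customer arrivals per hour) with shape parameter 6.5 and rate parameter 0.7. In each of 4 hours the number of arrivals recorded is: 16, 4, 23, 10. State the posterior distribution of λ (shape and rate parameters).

The Poisson likelihood adds the total count to the shape and the number of exposure periods to the rate. Here ∑xᵢ = 53 and n = 4, so shape 6.5→59.5 and rate 0.7→4.7.

Posterior: Gamma(shape=59.5, rate=4.7)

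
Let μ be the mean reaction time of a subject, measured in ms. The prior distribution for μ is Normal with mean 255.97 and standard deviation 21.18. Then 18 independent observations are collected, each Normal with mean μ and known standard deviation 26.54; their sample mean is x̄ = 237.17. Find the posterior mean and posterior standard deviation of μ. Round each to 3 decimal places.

Posterior mean ≈ 238.678; posterior SD ≈ 5.999

With known σ, the Normal prior is conjugate. Weight on the data is w = (n/σ²)/(n/σ² + 1/τ₀²) = 0.0255547/(0.0255547+0.00222920) = 0.91977.
Posterior mean = w·x̄ + (1−w)·μ₀ = 0.91977·237.17 + 0.080233·255.97 = 238.678. Posterior variance = 1/(0.0255547+0.00222920) = 35.9921, so SD = 5.999.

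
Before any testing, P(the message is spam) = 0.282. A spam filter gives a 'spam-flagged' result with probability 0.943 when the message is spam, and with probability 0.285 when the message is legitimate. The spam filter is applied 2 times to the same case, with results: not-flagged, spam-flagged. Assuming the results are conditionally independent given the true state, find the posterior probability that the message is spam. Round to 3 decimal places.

Posterior P(H) ≈ 0.094

Let H be the event that the message is spam; start with P(H) = 0.282. P('spam-flagged'|H) = 0.943, P('spam-flagged'|¬H) = 0.285.
Update on result 1 ('not-flagged'): P(H) ← 0.057·0.2820 / (0.057·0.2820 + 0.715·0.7180) = 0.016074/0.52944 = 0.0304.
Update on result 2 ('spam-flagged'): P(H) ← 0.943·0.0304 / (0.943·0.0304 + 0.285·0.9696) = 0.028630/0.30498 = 0.0939.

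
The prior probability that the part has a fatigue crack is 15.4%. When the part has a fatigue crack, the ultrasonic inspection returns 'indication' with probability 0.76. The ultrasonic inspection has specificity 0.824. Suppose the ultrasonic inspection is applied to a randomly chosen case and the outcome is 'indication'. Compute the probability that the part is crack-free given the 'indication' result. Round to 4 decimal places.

P(¬H | E) ≈ 0.5599

Let H be the event that the part has a fatigue crack. P(H) = 0.154, so P(¬H) = 0.846. With E the 'indication' result, P(E|H) = 0.76 and P(E|¬H) = 0.176.
P(E) = 0.76·0.154 + 0.176·0.846 = 0.11704 + 0.14890 = 0.26594.
By Bayes' theorem, P(H|E) = 0.11704 / 0.26594 = 0.4401. Hence P(¬H|E) = 1 − 0.4401 = 0.5599.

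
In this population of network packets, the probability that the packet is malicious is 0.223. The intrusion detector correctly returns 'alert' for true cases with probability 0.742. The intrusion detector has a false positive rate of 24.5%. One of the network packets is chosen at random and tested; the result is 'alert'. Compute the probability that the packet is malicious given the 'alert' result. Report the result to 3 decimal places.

Write H for 'the packet is malicious'. Prior odds H:¬H = 0.223/0.777 = 0.28700. For the 'alert' outcome, the likelihood ratio is 0.742/0.245 = 3.0286.
Posterior odds = 0.28700 × 3.0286 = 0.86920, so P(H|E) = 0.86920/(1+0.86920) = 0.465.

P(H | E) ≈ 0.465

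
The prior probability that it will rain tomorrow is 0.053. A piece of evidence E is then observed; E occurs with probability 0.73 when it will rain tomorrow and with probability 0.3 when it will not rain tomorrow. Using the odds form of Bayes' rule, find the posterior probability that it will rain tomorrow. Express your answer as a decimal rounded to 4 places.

Posterior probability ≈ 0.1199

Prior odds = 0.053/(1−0.053) = 0.055966. In log-odds, ln(0.055966) = -2.8830.
Add log likelihood ratio: ln(2.4333) = 0.88926.
Posterior log-odds = -1.9937, so posterior odds = exp(-1.9937) = 0.13618. Converting, P(H|E) = 0.13618/1.1362 = 0.1199.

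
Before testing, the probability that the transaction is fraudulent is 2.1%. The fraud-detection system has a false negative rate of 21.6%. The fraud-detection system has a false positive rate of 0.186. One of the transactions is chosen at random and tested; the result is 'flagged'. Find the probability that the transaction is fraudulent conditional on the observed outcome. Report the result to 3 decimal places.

P(H | E) ≈ 0.083

Let H be the event that the transaction is fraudulent. P(H) = 0.021, so P(¬H) = 0.979. With E the 'flagged' result, P(E|H) = 0.784 and P(E|¬H) = 0.186.
P(E) = 0.784·0.021 + 0.186·0.979 = 0.016464 + 0.18209 = 0.19856.
By Bayes' theorem, P(H|E) = 0.016464 / 0.19856 = 0.083.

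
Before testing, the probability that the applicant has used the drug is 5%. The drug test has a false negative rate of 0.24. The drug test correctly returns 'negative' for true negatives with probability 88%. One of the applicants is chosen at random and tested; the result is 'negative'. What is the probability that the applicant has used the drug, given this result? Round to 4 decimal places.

Let H be the event that the applicant has used the drug. P(H) = 0.05, so P(¬H) = 0.95. With E the 'negative' result, P(E|H) = 0.24 and P(E|¬H) = 0.88.
P(E) = 0.24·0.05 + 0.88·0.95 = 0.012000 + 0.83600 = 0.84800.
By Bayes' theorem, P(H|E) = 0.012000 / 0.84800 = 0.0142.

P(H | E) ≈ 0.0142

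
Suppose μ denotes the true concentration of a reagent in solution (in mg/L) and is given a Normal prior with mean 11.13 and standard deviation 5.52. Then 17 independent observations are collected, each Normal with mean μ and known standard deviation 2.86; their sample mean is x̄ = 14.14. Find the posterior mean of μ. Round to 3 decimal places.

Prior precision 1/τ₀² = 1/5.52² = 0.0328187; data precision n/σ² = 17/2.86² = 2.07834.
Posterior precision = 0.0328187 + 2.07834 = 2.11116.
Posterior mean = (0.0328187·11.13 + 2.07834·14.14) / 2.11116 = 14.093.

Posterior mean ≈ 14.093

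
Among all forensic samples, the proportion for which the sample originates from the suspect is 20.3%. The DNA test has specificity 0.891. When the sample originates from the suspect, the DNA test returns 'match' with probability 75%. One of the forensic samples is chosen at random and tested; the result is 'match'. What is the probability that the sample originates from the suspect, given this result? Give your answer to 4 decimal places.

Write H for 'the sample originates from the suspect'. Prior odds H:¬H = 0.203/0.797 = 0.25471. For the 'match' outcome, the likelihood ratio is 0.75/0.109 = 6.8807.
Posterior odds = 0.25471 × 6.8807 = 1.7526, so P(H|E) = 1.7526/(1+1.7526) = 0.6367.

P(H | E) ≈ 0.6367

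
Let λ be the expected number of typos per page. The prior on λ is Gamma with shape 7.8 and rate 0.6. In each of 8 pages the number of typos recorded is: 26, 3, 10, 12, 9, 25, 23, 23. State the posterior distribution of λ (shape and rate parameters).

Posterior: Gamma(shape=138.8, rate=8.6)

Total count ∑xᵢ = 131 over n = 8 pages.
Gamma is conjugate to the Poisson likelihood: posterior is Gamma(shape = 7.8+131 = 138.8, rate = 0.6+8 = 8.6).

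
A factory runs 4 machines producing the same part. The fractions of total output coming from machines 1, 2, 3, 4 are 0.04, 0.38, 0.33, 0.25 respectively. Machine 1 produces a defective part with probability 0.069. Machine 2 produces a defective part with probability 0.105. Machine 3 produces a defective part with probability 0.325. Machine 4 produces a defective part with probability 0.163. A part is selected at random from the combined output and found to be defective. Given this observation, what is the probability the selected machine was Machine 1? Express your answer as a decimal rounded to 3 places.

Posterior probability ≈ 0.014

Tabulate prior·likelihood by source: [1] prior 0.04, lik 0.069, product 0.002760; [2] prior 0.38, lik 0.105, product 0.03990; [3] prior 0.33, lik 0.325, product 0.1073; [4] prior 0.25, lik 0.163, product 0.04075.
Normalizing constant = 0.19066; the posterior for Machine 1 is its product over the sum, 0.002760/0.19066 = 0.014.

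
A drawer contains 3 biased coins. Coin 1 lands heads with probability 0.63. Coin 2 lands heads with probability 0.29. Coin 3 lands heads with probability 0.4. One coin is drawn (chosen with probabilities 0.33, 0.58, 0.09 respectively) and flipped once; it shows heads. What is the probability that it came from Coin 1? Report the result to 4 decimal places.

Tabulate prior·likelihood by source: [1] prior 0.33, lik 0.63, product 0.2079; [2] prior 0.58, lik 0.29, product 0.1682; [3] prior 0.09, lik 0.4, product 0.03600.
Normalizing constant = 0.41210; the posterior for Coin 1 is its product over the sum, 0.2079/0.41210 = 0.5045.

Posterior probability ≈ 0.5045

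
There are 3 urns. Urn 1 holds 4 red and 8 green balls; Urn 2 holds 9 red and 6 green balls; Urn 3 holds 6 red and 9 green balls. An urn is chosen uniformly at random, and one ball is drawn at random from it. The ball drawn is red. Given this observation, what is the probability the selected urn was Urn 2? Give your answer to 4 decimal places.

P(red|Urn 1) = 0.3333; P(red|Urn 2) = 0.6; P(red|Urn 3) = 0.4.
Prior × likelihood for each source: 0.333333·0.3333=0.1111, 0.333333·0.6=0.2000, 0.333333·0.4=0.1333. Summing gives P(red) = 0.44444.
P(Urn 2 | red) = 0.2000 / 0.44444 = 0.4500.

Posterior probability ≈ 0.4500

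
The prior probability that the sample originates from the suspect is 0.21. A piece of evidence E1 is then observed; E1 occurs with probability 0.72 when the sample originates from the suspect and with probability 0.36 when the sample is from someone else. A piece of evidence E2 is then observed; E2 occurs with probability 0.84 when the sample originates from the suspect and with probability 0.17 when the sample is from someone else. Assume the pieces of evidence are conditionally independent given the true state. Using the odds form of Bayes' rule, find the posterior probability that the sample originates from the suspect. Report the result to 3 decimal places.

Posterior probability ≈ 0.724

Prior odds = 0.21/(1−0.21) = 0.26582.
Likelihood ratio for E1 = 0.72/0.36 = 2.0000.
Likelihood ratio for E2 = 0.84/0.17 = 4.9412.
Posterior odds = prior odds × LR₁ × LR₂ = 2.6270.
Posterior probability = odds/(1+odds) = 2.6270/3.6270 = 0.724.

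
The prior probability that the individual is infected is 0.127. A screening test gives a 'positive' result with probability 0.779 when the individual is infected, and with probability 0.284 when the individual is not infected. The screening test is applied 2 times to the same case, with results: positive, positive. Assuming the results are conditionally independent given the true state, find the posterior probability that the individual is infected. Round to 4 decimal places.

Posterior P(H) ≈ 0.5226

Let H be the event that the individual is infected; start with P(H) = 0.127. P('positive'|H) = 0.779, P('positive'|¬H) = 0.284.
Update on result 1 ('positive'): P(H) ← 0.779·0.1270 / (0.779·0.1270 + 0.284·0.8730) = 0.098933/0.34686 = 0.2852.
Update on result 2 ('positive'): P(H) ← 0.779·0.2852 / (0.779·0.2852 + 0.284·0.7148) = 0.22219/0.42518 = 0.5226.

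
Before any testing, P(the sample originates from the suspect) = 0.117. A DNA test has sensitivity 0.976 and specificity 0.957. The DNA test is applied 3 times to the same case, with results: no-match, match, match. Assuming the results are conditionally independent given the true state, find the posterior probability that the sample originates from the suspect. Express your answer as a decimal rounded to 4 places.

With H the event that the sample originates from the suspect, the joint likelihood of the observed sequence is P(data|H) = 0.024·0.976·0.976 = 0.022862 and P(data|¬H) = 0.957·0.043·0.043 = 0.0017695.
Bayes: P(H|data) = 0.117·0.022862 / (0.117·0.022862 + 0.883·0.0017695) = 0.0026748/0.0042373 = 0.6313.

Posterior P(H) ≈ 0.6313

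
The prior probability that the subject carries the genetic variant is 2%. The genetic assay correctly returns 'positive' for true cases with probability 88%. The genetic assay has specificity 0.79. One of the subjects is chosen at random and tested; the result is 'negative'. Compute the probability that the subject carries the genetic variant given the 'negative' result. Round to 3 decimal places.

P(H | E) ≈ 0.003

Write H for 'the subject carries the genetic variant'. Prior odds H:¬H = 0.02/0.98 = 0.020408. For the 'negative' outcome, the likelihood ratio is 0.12/0.79 = 0.15190.
Posterior odds = 0.020408 × 0.15190 = 0.0031000, so P(H|E) = 0.0031000/(1+0.0031000) = 0.003.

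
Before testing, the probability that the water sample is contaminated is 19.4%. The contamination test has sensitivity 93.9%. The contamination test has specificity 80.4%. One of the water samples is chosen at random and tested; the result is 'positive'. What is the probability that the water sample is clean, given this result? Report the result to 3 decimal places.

Let H be the event that the water sample is contaminated. P(H) = 0.194, so P(¬H) = 0.806. With E the 'positive' result, P(E|H) = 0.939 and P(E|¬H) = 0.196.
P(E) = 0.939·0.194 + 0.196·0.806 = 0.18217 + 0.15798 = 0.34014.
By Bayes' theorem, P(H|E) = 0.18217 / 0.34014 = 0.536. Hence P(¬H|E) = 1 − 0.536 = 0.464.

P(¬H | E) ≈ 0.464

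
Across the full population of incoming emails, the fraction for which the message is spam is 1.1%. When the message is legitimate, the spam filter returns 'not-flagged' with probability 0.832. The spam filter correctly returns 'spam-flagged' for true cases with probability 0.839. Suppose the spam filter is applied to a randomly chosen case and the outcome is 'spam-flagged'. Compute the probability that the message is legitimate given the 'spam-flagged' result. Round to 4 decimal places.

P(¬H | E) ≈ 0.9474

Write H for 'the message is spam'. Prior odds H:¬H = 0.011/0.989 = 0.011122. For the 'spam-flagged' outcome, the likelihood ratio is 0.839/0.168 = 4.9940.
Posterior odds = 0.011122 × 4.9940 = 0.055546, so P(H|E) = 0.055546/(1+0.055546) = 0.0526. Then P(¬H|E) = 1 − 0.0526 = 0.9474.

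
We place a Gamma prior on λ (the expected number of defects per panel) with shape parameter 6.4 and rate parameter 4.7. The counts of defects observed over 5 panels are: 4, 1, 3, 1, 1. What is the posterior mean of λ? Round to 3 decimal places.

The Poisson likelihood adds the total count to the shape and the number of exposure periods to the rate. Here ∑xᵢ = 10 and n = 5, so shape 6.4→16.4 and rate 4.7→9.7.
E[λ | data] = 16.4/9.7 = 1.691.

Posterior mean ≈ 1.691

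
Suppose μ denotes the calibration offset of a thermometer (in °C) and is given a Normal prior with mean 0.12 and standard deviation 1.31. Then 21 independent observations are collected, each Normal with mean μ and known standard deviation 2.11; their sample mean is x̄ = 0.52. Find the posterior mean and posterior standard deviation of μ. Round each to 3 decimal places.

Prior precision 1/τ₀² = 1/1.31² = 0.582717; data precision n/σ² = 21/2.11² = 4.71688.
Posterior precision = 0.582717 + 4.71688 = 5.29959, giving posterior SD = 1/√5.29959 = 0.434.
Posterior mean = (0.582717·0.12 + 4.71688·0.52) / 5.29959 = 0.476.

Posterior mean ≈ 0.476; posterior SD ≈ 0.434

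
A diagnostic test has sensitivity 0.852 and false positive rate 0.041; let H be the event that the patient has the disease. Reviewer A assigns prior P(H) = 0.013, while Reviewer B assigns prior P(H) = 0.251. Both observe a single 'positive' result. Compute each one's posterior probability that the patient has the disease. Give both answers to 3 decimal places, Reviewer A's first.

Reviewer A: 0.215; Reviewer B: 0.874

The likelihood ratio for a 'positive' result is 0.852/0.041 = 20.780.
Reviewer A: prior odds 0.013/0.987 = 0.013171; posterior odds 0.27370; posterior probability 0.215.
Reviewer B: prior odds 0.251/0.749 = 0.33511; posterior odds 6.9638; posterior probability 0.874.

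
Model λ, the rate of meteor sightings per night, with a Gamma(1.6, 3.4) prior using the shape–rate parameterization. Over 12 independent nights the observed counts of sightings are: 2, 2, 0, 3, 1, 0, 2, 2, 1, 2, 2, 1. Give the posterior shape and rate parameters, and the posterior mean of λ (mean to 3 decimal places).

The Poisson likelihood adds the total count to the shape and the number of exposure periods to the rate. Here ∑xᵢ = 18 and n = 12, so shape 1.6→19.6 and rate 3.4→15.4.
E[λ | data] = 19.6/15.4 = 1.273.

Posterior: Gamma(shape=19.6, rate=15.4); mean ≈ 1.273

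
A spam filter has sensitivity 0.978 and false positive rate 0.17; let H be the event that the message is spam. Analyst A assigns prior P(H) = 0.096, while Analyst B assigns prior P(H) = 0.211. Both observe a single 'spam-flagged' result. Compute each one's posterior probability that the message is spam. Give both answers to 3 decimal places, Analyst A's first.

Analyst A: 0.379; Analyst B: 0.606

The likelihood ratio for a 'spam-flagged' result is 0.978/0.17 = 5.7529.
Analyst A: prior odds 0.096/0.904 = 0.10619; posterior odds 0.61093; posterior probability 0.379.
Analyst B: prior odds 0.211/0.789 = 0.26743; posterior odds 1.5385; posterior probability 0.606.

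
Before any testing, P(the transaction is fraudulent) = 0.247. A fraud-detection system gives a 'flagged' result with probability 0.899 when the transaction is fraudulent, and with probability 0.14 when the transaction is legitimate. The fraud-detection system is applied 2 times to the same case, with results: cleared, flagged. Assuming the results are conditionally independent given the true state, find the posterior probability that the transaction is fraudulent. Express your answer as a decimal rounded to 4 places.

With H the event that the transaction is fraudulent, the joint likelihood of the observed sequence is P(data|H) = 0.101·0.899 = 0.090799 and P(data|¬H) = 0.86·0.14 = 0.12040.
Bayes: P(H|data) = 0.247·0.090799 / (0.247·0.090799 + 0.753·0.12040) = 0.022427/0.11309 = 0.1983.

Posterior P(H) ≈ 0.1983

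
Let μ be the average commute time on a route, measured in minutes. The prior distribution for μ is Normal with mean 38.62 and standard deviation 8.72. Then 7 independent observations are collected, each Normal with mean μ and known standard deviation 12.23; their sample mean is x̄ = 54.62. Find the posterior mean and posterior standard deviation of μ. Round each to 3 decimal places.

With known σ, the Normal prior is conjugate. Weight on the data is w = (n/σ²)/(n/σ² + 1/τ₀²) = 0.0467999/(0.0467999+0.0131512) = 0.78063.
Posterior mean = w·x̄ + (1−w)·μ₀ = 0.78063·54.62 + 0.21937·38.62 = 51.110. Posterior variance = 1/(0.0467999+0.0131512) = 16.6802, so SD = 4.084.

Posterior mean ≈ 51.110; posterior SD ≈ 4.084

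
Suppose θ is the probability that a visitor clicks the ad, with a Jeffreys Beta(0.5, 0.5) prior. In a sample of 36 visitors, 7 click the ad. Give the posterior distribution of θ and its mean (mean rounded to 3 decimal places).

The binomial likelihood is conjugate to the Beta prior: with 7 successes and 29 failures, the posterior is Beta(0.5+7, 0.5+29) = Beta(7.5, 29.5).
E[θ | data] = 7.5/(7.5+29.5) = 0.203.

Posterior: Beta(7.5, 29.5); mean ≈ 0.203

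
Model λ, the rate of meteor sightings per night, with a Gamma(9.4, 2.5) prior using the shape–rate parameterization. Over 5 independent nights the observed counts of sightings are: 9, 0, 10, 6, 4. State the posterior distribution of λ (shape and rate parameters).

The Poisson likelihood adds the total count to the shape and the number of exposure periods to the rate. Here ∑xᵢ = 29 and n = 5, so shape 9.4→38.4 and rate 2.5→7.5.

Posterior: Gamma(shape=38.4, rate=7.5)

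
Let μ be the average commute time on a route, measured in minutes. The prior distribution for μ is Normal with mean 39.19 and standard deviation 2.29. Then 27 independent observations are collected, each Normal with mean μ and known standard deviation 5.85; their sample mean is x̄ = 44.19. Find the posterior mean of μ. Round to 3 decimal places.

With known σ, the Normal prior is conjugate. Weight on the data is w = (n/σ²)/(n/σ² + 1/τ₀²) = 0.788955/(0.788955+0.190690) = 0.80535.
Posterior mean = w·x̄ + (1−w)·μ₀ = 0.80535·44.19 + 0.19465·39.19 = 43.217.

Posterior mean ≈ 43.217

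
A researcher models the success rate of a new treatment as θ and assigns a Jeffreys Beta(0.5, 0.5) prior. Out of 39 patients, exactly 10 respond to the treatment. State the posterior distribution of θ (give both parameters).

Observing 10 successes and 29 failures updates Beta(0.5, 0.5) by adding the success and failure counts to the two shape parameters: α = 0.5+10 = 10.5, β = 0.5+29 = 29.5.

Posterior: Beta(10.5, 29.5)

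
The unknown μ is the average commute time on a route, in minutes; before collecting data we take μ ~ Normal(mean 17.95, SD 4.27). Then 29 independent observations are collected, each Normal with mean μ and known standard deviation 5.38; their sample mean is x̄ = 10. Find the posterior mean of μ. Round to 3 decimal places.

Prior precision 1/τ₀² = 1/4.27² = 0.0548459; data precision n/σ² = 29/5.38² = 1.00192.
Posterior precision = 0.0548459 + 1.00192 = 1.05677.
Posterior mean = (0.0548459·17.95 + 1.00192·10) / 1.05677 = 10.413.

Posterior mean ≈ 10.413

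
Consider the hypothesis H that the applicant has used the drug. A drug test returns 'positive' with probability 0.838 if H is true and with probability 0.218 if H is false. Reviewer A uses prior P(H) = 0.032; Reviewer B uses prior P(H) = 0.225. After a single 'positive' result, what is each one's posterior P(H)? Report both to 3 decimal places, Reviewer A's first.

Reviewer A: 0.113; Reviewer B: 0.527

P('+'|H) = 0.838, P('+'|¬H) = 0.218.
Reviewer A: numerator 0.838·0.032 = 0.026816; evidence = 0.026816+0.218·0.968 = 0.23784; posterior = 0.113.
Reviewer B: numerator 0.838·0.225 = 0.18855; evidence = 0.18855+0.218·0.775 = 0.35750; posterior = 0.527.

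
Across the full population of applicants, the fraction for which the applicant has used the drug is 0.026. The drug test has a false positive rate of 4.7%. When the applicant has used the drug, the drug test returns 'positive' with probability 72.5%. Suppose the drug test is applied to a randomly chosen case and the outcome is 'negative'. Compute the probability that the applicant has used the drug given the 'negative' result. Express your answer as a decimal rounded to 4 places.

Write H for 'the applicant has used the drug'. Prior odds H:¬H = 0.026/0.974 = 0.026694. For the 'negative' outcome, the likelihood ratio is 0.275/0.953 = 0.28856.
Posterior odds = 0.026694 × 0.28856 = 0.0077029, so P(H|E) = 0.0077029/(1+0.0077029) = 0.0076.

P(H | E) ≈ 0.0076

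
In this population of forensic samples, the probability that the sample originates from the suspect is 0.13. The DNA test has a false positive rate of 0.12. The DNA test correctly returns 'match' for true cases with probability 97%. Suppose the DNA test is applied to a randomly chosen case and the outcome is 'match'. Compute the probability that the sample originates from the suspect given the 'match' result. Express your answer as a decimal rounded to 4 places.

Let H be the event that the sample originates from the suspect. P(H) = 0.13, so P(¬H) = 0.87. With E the 'match' result, P(E|H) = 0.97 and P(E|¬H) = 0.12.
P(E) = 0.97·0.13 + 0.12·0.87 = 0.12610 + 0.10440 = 0.23050.
By Bayes' theorem, P(H|E) = 0.12610 / 0.23050 = 0.5471.

P(H | E) ≈ 0.5471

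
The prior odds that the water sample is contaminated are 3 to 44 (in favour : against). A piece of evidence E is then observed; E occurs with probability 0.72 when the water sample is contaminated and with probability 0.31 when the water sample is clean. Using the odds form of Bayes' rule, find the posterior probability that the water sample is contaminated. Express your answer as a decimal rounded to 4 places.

Posterior probability ≈ 0.1367

Prior odds = 3/44 = 0.068182.
Likelihood ratio for E = 0.72/0.31 = 2.3226.
Posterior odds = prior odds × LR = 0.15836.
Posterior probability = odds/(1+odds) = 0.15836/1.1584 = 0.1367.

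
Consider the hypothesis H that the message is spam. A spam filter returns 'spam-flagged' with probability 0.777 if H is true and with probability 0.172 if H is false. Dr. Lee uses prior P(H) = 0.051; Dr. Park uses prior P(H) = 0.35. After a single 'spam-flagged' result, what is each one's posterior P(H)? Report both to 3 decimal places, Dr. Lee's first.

The likelihood ratio for a 'spam-flagged' result is 0.777/0.172 = 4.5174.
Dr. Lee: prior odds 0.051/0.949 = 0.053741; posterior odds 0.24277; posterior probability 0.195.
Dr. Park: prior odds 0.35/0.65 = 0.53846; posterior odds 2.4325; posterior probability 0.709.

Dr. Lee: 0.195; Dr. Park: 0.709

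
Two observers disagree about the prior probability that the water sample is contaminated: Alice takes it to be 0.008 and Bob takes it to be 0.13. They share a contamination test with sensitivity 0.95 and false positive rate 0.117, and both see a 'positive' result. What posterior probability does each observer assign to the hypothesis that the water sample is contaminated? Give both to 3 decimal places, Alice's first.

Alice: 0.061; Bob: 0.548

P('+'|H) = 0.95, P('+'|¬H) = 0.117.
Alice: numerator 0.95·0.008 = 0.0076000; evidence = 0.0076000+0.117·0.992 = 0.12366; posterior = 0.061.
Bob: numerator 0.95·0.13 = 0.12350; evidence = 0.12350+0.117·0.87 = 0.22529; posterior = 0.548.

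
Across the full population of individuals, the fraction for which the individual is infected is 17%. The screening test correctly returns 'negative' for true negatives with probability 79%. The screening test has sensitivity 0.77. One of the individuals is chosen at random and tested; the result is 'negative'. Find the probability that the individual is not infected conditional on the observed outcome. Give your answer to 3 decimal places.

P(¬H | E) ≈ 0.944

Let H be the event that the individual is infected. P(H) = 0.17, so P(¬H) = 0.83. With E the 'negative' result, P(E|H) = 0.23 and P(E|¬H) = 0.79.
P(E) = 0.23·0.17 + 0.79·0.83 = 0.039100 + 0.65570 = 0.69480.
By Bayes' theorem, P(H|E) = 0.039100 / 0.69480 = 0.056. Hence P(¬H|E) = 1 − 0.056 = 0.944.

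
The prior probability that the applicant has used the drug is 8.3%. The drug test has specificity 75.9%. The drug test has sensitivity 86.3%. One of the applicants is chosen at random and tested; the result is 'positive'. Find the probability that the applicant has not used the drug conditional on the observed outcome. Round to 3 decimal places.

P(¬H | E) ≈ 0.755

Write H for 'the applicant has used the drug'. Prior odds H:¬H = 0.083/0.917 = 0.090513. For the 'positive' outcome, the likelihood ratio is 0.863/0.241 = 3.5809.
Posterior odds = 0.090513 × 3.5809 = 0.32412, so P(H|E) = 0.32412/(1+0.32412) = 0.245. Then P(¬H|E) = 1 − 0.245 = 0.755.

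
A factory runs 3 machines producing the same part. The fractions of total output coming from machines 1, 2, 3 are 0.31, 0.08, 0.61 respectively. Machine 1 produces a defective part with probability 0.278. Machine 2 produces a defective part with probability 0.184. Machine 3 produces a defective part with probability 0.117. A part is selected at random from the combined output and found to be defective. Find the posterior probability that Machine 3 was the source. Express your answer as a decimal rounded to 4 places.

Posterior probability ≈ 0.4143

Tabulate prior·likelihood by source: [1] prior 0.31, lik 0.278, product 0.08618; [2] prior 0.08, lik 0.184, product 0.01472; [3] prior 0.61, lik 0.117, product 0.07137.
Normalizing constant = 0.17227; the posterior for Machine 3 is its product over the sum, 0.07137/0.17227 = 0.4143.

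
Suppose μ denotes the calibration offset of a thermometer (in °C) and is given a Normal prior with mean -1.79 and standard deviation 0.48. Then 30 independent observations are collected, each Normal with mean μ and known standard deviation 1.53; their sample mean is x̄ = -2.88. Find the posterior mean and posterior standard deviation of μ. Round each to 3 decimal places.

Posterior mean ≈ -2.604; posterior SD ≈ 0.241

Prior precision 1/τ₀² = 1/0.48² = 4.34028; data precision n/σ² = 30/1.53² = 12.8156.
Posterior precision = 4.34028 + 12.8156 = 17.1559, giving posterior SD = 1/√17.1559 = 0.241.
Posterior mean = (4.34028·-1.79 + 12.8156·-2.88) / 17.1559 = -2.604.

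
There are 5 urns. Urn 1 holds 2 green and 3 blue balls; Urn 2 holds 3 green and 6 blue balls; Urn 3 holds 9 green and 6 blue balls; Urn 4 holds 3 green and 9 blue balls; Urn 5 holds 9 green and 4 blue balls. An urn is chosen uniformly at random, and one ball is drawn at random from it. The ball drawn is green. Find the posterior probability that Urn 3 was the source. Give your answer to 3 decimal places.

P(green|Urn 1) = 0.4; P(green|Urn 2) = 0.3333; P(green|Urn 3) = 0.6; P(green|Urn 4) = 0.25; P(green|Urn 5) = 0.6923.
Prior × likelihood for each source: 0.2·0.4=0.08000, 0.2·0.3333=0.06667, 0.2·0.6=0.1200, 0.2·0.25=0.05000, 0.2·0.6923=0.1385. Summing gives P(green) = 0.45513.
P(Urn 3 | green) = 0.1200 / 0.45513 = 0.264.

Posterior probability ≈ 0.264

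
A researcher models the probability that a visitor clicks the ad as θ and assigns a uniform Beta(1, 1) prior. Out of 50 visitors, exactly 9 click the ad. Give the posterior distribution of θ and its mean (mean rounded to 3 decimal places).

Observing 9 successes and 41 failures updates Beta(1, 1) by adding the success and failure counts to the two shape parameters: α = 1+9 = 10, β = 1+41 = 42.
Posterior mean = α/(α+β) = 10/52 = 0.192.

Posterior: Beta(10, 42); mean ≈ 0.192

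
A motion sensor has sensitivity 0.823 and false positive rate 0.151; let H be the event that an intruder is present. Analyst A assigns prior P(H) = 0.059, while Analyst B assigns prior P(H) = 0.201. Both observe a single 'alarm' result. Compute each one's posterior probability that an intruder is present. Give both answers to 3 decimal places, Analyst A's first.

P('+'|H) = 0.823, P('+'|¬H) = 0.151.
Analyst A: numerator 0.823·0.059 = 0.048557; evidence = 0.048557+0.151·0.941 = 0.19065; posterior = 0.255.
Analyst B: numerator 0.823·0.201 = 0.16542; evidence = 0.16542+0.151·0.799 = 0.28607; posterior = 0.578.

Analyst A: 0.255; Analyst B: 0.578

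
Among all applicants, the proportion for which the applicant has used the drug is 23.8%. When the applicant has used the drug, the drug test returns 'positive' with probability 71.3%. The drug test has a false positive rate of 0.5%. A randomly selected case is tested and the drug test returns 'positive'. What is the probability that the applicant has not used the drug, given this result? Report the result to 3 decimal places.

P(¬H | E) ≈ 0.022

Write H for 'the applicant has used the drug'. Prior odds H:¬H = 0.238/0.762 = 0.31234. For the 'positive' outcome, the likelihood ratio is 0.713/0.005 = 142.60.
Posterior odds = 0.31234 × 142.60 = 44.539, so P(H|E) = 44.539/(1+44.539) = 0.978. Then P(¬H|E) = 1 − 0.978 = 0.022.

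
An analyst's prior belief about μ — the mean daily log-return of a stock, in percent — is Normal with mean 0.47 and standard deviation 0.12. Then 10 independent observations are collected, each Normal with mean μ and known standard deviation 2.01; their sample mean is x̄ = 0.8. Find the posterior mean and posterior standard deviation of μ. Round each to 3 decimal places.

Posterior mean ≈ 0.481; posterior SD ≈ 0.118

With known σ, the Normal prior is conjugate. Weight on the data is w = (n/σ²)/(n/σ² + 1/τ₀²) = 2.47519/(2.47519+69.4444) = 0.034416.
Posterior mean = w·x̄ + (1−w)·μ₀ = 0.034416·0.8 + 0.96558·0.47 = 0.481. Posterior variance = 1/(2.47519+69.4444) = 0.0139044, so SD = 0.118.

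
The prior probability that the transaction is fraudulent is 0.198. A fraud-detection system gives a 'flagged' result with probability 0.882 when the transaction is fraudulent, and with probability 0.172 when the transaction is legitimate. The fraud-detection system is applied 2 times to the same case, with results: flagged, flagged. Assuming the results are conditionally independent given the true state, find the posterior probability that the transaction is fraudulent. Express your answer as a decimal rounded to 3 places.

Posterior P(H) ≈ 0.867

Let H be the event that the transaction is fraudulent; start with P(H) = 0.198. P('flagged'|H) = 0.882, P('flagged'|¬H) = 0.172.
Update on result 1 ('flagged'): P(H) ← 0.882·0.1980 / (0.882·0.1980 + 0.172·0.8020) = 0.17464/0.31258 = 0.5587.
Update on result 2 ('flagged'): P(H) ← 0.882·0.5587 / (0.882·0.5587 + 0.172·0.4413) = 0.49277/0.56867 = 0.8665.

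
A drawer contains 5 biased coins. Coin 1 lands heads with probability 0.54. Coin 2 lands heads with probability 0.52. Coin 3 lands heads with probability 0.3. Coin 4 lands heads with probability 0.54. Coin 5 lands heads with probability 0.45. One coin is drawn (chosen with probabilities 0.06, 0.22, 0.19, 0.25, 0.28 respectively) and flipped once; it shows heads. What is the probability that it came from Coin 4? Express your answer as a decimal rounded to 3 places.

P(heads|C1) = 0.54; P(heads|C2) = 0.52; P(heads|C3) = 0.3; P(heads|C4) = 0.54; P(heads|C5) = 0.45.
Prior × likelihood for each source: 0.06·0.54=0.03240, 0.22·0.52=0.1144, 0.19·0.3=0.05700, 0.25·0.54=0.1350, 0.28·0.45=0.1260. Summing gives P(heads) = 0.46480.
P(Coin 4 | heads) = 0.1350 / 0.46480 = 0.290.

Posterior probability ≈ 0.290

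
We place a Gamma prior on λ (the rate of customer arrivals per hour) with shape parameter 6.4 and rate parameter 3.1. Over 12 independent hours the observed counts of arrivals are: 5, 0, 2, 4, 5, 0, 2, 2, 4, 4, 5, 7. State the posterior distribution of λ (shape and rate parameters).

Posterior: Gamma(shape=46.4, rate=15.1)

Total count ∑xᵢ = 40 over n = 12 hours.
Gamma is conjugate to the Poisson likelihood: posterior is Gamma(shape = 6.4+40 = 46.4, rate = 3.1+12 = 15.1).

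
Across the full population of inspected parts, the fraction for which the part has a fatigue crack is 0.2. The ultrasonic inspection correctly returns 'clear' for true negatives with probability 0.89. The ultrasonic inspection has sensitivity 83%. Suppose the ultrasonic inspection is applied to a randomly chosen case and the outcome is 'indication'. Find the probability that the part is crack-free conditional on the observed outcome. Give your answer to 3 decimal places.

P(¬H | E) ≈ 0.346

Let H be the event that the part has a fatigue crack. P(H) = 0.2, so P(¬H) = 0.8. With E the 'indication' result, P(E|H) = 0.83 and P(E|¬H) = 0.11.
P(E) = 0.83·0.2 + 0.11·0.8 = 0.16600 + 0.088000 = 0.25400.
By Bayes' theorem, P(H|E) = 0.16600 / 0.25400 = 0.654. Hence P(¬H|E) = 1 − 0.654 = 0.346.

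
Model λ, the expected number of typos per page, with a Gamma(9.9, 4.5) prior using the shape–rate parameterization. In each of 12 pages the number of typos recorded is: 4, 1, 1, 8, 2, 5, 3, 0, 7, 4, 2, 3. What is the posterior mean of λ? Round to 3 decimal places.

Posterior mean ≈ 3.024

Total count ∑xᵢ = 40 over n = 12 pages.
Gamma is conjugate to the Poisson likelihood: posterior is Gamma(shape = 9.9+40 = 49.9, rate = 4.5+12 = 16.5).
E[λ | data] = 49.9/16.5 = 3.024.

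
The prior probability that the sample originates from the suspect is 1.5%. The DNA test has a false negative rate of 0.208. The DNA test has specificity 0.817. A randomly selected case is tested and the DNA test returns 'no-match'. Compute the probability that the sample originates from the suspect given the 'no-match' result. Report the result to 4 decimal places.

Write H for 'the sample originates from the suspect'. Prior odds H:¬H = 0.015/0.985 = 0.015228. For the 'no-match' outcome, the likelihood ratio is 0.208/0.817 = 0.25459.
Posterior odds = 0.015228 × 0.25459 = 0.0038770, so P(H|E) = 0.0038770/(1+0.0038770) = 0.0039.

P(H | E) ≈ 0.0039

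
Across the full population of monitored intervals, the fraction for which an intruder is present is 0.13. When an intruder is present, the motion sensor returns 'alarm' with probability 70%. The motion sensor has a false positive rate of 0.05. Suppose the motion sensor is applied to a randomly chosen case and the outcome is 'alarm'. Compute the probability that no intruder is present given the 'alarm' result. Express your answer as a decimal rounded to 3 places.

Let H be the event that an intruder is present. P(H) = 0.13, so P(¬H) = 0.87. With E the 'alarm' result, P(E|H) = 0.7 and P(E|¬H) = 0.05.
P(E) = 0.7·0.13 + 0.05·0.87 = 0.091000 + 0.043500 = 0.13450.
By Bayes' theorem, P(H|E) = 0.091000 / 0.13450 = 0.677. Hence P(¬H|E) = 1 − 0.677 = 0.323.

P(¬H | E) ≈ 0.323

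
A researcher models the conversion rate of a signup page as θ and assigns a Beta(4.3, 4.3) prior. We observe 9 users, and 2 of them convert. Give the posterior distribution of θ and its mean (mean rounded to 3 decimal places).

Posterior: Beta(6.3, 11.3); mean ≈ 0.358

Observing 2 successes and 7 failures updates Beta(4.3, 4.3) by adding the success and failure counts to the two shape parameters: α = 4.3+2 = 6.3, β = 4.3+7 = 11.3.
E[θ | data] = 6.3/(6.3+11.3) = 0.358.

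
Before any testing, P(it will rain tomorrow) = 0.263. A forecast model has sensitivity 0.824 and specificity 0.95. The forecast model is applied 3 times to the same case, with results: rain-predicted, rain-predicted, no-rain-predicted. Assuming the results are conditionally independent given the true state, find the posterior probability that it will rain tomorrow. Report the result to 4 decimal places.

Posterior P(H) ≈ 0.9472

With H the event that it will rain tomorrow, the joint likelihood of the observed sequence is P(data|H) = 0.824·0.824·0.176 = 0.11950 and P(data|¬H) = 0.05·0.05·0.95 = 0.0023750.
Bayes: P(H|data) = 0.263·0.11950 / (0.263·0.11950 + 0.737·0.0023750) = 0.031428/0.033179 = 0.9472.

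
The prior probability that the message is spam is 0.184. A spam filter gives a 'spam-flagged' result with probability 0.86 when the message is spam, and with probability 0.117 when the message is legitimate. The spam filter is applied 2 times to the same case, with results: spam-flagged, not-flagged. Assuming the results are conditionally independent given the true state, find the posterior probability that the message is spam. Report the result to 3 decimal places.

With H the event that the message is spam, the joint likelihood of the observed sequence is P(data|H) = 0.86·0.14 = 0.12040 and P(data|¬H) = 0.117·0.883 = 0.10331.
Bayes: P(H|data) = 0.184·0.12040 / (0.184·0.12040 + 0.816·0.10331) = 0.022154/0.10646 = 0.2081.

Posterior P(H) ≈ 0.208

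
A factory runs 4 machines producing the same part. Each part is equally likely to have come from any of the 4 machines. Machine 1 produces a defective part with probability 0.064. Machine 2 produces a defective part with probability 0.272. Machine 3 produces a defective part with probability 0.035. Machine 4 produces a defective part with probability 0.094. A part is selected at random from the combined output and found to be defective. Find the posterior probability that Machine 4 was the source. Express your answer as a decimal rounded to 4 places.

Posterior probability ≈ 0.2022

P(defective|M1) = 0.064; P(defective|M2) = 0.272; P(defective|M3) = 0.035; P(defective|M4) = 0.094.
Prior × likelihood for each source: 0.25·0.064=0.01600, 0.25·0.272=0.06800, 0.25·0.035=0.008750, 0.25·0.094=0.02350. Summing gives P(defective) = 0.11625.
P(Machine 4 | defective) = 0.02350 / 0.11625 = 0.2022.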